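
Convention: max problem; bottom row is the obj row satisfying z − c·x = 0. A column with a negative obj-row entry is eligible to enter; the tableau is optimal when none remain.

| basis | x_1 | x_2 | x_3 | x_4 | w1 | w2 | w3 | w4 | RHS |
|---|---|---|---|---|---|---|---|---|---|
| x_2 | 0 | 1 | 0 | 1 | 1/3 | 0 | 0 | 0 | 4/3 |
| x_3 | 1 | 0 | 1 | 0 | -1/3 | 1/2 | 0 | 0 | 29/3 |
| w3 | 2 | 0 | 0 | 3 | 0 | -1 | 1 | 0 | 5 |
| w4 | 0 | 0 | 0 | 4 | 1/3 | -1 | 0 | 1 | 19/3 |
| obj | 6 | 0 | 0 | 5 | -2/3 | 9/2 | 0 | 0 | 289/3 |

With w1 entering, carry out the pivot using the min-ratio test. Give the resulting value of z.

99

Ratio test on column w1 — row 1: (4/3)/(1/3) = 4; row 2: entry -1/3 ≤ 0; row 3: entry 0 ≤ 0; row 4: (19/3)/(1/3) = 19. Minimum is 4 at row 1 (x_2 leaves); pivot element 1/3.
Pivot on row 1; the obj-row RHS becomes 289/3 − (-2/3)·4 = 99.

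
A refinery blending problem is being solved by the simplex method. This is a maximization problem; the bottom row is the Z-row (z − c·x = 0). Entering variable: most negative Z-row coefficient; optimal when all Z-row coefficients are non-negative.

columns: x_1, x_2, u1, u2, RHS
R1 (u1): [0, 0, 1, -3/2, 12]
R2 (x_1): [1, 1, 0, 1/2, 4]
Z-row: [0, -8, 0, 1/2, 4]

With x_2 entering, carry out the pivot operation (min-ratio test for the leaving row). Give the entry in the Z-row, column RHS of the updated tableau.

Ratio test on column x_2 — row 1: entry 0 ≤ 0; row 2: 4/1 = 4. Minimum is 4 at row 2 (x_1 leaves); pivot element 1.
Divide row 2 by 1; eliminate column x_2 from the other rows.
Z-row update in column RHS: 4 − (-8)·4 = 36.

36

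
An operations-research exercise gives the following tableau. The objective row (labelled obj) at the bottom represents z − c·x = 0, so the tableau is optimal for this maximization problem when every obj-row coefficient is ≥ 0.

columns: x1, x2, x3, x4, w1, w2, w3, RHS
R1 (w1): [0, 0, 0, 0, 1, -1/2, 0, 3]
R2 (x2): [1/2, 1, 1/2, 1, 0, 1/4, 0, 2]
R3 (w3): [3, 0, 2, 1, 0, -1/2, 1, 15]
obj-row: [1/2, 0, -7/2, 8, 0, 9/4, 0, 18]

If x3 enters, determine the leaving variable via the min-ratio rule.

Column x3 entries and ratios — w1: 0 ≤ 0, skip; x2: 2/(1/2) = 4; w3: 15/2 = 15/2.
Smallest ratio is 4 in the row of x2, so x2 leaves.

x2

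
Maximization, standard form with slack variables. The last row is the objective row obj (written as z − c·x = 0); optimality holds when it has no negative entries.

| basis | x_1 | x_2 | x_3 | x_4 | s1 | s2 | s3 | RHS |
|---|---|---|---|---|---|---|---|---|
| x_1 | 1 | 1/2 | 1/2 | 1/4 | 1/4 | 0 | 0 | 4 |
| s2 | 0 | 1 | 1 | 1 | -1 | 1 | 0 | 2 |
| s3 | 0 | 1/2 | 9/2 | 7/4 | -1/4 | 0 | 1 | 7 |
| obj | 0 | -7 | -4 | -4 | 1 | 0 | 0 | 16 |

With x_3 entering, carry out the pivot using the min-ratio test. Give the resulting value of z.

200/9

Ratio test on column x_3 — row 1: 4/(1/2) = 8; row 2: 2/1 = 2; row 3: 7/(9/2) = 14/9. Minimum is 14/9 at row 3 (s3 leaves); pivot element 9/2.
Pivot on row 3; the obj-row RHS becomes 16 − (-4)·(14/9) = 200/9.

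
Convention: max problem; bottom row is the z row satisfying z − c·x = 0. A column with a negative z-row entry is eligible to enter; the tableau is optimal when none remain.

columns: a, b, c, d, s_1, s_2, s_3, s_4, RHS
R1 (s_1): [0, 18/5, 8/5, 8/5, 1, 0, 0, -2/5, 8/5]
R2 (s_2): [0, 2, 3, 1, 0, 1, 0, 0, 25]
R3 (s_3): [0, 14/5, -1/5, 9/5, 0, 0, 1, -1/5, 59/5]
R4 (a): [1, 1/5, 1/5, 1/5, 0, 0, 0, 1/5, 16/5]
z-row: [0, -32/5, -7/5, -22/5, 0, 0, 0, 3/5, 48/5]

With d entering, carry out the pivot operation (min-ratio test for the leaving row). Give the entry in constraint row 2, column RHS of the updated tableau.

24

Ratio test on column d — row 1: (8/5)/(8/5) = 1; row 2: 25/1 = 25; row 3: (59/5)/(9/5) = 59/9; row 4: (16/5)/(1/5) = 16. Minimum is 1 at row 1 (s_1 leaves); pivot element 8/5.
Divide row 1 by 8/5; eliminate column d from the other rows.
Row 2 update in column RHS: 25 − 1·1 = 24.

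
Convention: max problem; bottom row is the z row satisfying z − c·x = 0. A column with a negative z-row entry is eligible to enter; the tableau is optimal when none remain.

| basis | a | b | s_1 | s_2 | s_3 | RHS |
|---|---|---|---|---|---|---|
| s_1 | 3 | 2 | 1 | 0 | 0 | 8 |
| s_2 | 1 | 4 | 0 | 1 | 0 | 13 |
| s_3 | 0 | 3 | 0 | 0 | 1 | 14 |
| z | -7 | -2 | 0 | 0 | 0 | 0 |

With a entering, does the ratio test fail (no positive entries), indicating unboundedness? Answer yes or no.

no

Column a has positive entries in row(s) 1, 2, so the ratio test bounds it — not unbounded.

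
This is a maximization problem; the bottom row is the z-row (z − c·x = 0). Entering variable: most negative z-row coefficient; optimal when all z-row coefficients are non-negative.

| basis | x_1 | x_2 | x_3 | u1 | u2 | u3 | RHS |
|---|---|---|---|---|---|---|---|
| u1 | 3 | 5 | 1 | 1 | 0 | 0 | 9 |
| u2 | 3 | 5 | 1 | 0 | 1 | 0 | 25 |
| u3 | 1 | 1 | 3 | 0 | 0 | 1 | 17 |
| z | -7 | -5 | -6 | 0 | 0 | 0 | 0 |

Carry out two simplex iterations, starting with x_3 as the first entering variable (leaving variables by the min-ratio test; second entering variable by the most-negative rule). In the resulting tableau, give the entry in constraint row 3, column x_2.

-1/4

Ratio test on column x_3 — row 1: 9/1 = 9; row 2: 25/1 = 25; row 3: 17/3 = 17/3. Minimum is 17/3 at row 3 (u3 leaves); pivot element 3.
Divide row 3 by 3; eliminate column x_3 from the other rows.
Second iteration: most negative z-row entry is -5 in column x_1, so x_1 enters.
Ratio test on column x_1 — row 1: (10/3)/(8/3) = 5/4; row 2: (58/3)/(8/3) = 29/4; row 3: (17/3)/(1/3) = 17. Minimum is 5/4 at row 1 (u1 leaves); pivot element 8/3.
Divide row 1 by 8/3; eliminate column x_1 from the other rows.
After both pivots, the entry at constraint row 3, column x_2 is -1/4.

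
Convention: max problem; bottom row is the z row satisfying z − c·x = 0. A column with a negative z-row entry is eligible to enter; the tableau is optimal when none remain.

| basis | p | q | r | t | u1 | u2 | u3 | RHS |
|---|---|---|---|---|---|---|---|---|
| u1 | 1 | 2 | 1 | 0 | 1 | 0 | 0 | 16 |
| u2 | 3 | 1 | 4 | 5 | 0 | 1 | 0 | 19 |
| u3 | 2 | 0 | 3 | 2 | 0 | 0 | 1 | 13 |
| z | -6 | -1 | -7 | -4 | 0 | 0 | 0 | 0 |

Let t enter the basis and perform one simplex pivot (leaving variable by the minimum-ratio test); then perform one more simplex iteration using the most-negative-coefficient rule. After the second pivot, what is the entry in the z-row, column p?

-10/7

Ratio test on column t — row 1: entry 0 ≤ 0; row 2: 19/5 = 19/5; row 3: 13/2 = 13/2. Minimum is 19/5 at row 2 (u2 leaves); pivot element 5.
Divide row 2 by 5; eliminate column t from the other rows.
Second iteration: most negative z-row entry is -19/5 in column r, so r enters.
Ratio test on column r — row 1: 16/1 = 16; row 2: (19/5)/(4/5) = 19/4; row 3: (27/5)/(7/5) = 27/7. Minimum is 27/7 at row 3 (u3 leaves); pivot element 7/5.
Divide row 3 by 7/5; eliminate column r from the other rows.
After both pivots, the entry at the z-row, column p is -10/7.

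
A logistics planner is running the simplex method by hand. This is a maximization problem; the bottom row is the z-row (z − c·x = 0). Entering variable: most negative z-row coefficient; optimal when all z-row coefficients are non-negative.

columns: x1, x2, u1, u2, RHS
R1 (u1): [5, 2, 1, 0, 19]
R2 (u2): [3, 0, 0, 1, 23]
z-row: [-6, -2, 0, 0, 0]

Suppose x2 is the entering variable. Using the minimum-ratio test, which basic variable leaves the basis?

Column x2 entries and ratios — u1: 19/2 = 19/2; u2: 0 ≤ 0, skip.
Smallest ratio is 19/2 in the row of u1, so u1 leaves.

u1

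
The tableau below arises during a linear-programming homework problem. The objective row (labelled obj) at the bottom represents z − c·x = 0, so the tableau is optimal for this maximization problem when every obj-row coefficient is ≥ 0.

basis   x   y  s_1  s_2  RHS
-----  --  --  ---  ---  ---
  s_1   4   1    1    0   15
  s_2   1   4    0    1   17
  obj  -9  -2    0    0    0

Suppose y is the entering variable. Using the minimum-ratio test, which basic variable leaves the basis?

Column y entries and ratios — s_1: 15/1 = 15; s_2: 17/4 = 17/4.
Smallest ratio is 17/4 in the row of s_2, so s_2 leaves.

s_2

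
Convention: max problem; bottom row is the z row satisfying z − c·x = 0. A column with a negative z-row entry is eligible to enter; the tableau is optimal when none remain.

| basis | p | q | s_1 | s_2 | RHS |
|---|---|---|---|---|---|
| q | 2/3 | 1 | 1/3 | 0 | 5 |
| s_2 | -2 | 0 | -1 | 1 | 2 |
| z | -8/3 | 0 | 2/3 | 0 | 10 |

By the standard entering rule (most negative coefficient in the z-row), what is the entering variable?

p

Negative z-row entries: p: -8/3.
The most negative is -8/3 in column p, so p enters.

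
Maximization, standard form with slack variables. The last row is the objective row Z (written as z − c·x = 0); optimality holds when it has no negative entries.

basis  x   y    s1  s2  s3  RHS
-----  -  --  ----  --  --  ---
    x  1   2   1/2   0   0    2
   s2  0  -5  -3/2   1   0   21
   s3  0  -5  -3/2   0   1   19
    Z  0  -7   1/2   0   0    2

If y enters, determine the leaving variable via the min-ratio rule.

Column y entries and ratios — x: 2/2 = 1; s2: -5 ≤ 0, skip; s3: -5 ≤ 0, skip.
Smallest ratio is 1 in the row of x, so x leaves.

x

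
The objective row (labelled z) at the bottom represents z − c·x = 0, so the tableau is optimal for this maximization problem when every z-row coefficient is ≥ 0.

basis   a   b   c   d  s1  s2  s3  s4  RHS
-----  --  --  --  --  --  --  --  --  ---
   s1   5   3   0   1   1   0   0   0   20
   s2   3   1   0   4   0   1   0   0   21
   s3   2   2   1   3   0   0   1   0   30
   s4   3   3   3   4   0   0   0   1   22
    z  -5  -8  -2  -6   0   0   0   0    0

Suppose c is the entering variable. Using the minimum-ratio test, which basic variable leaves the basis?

s4

Column c entries and ratios — s1: 0 ≤ 0, skip; s2: 0 ≤ 0, skip; s3: 30/1 = 30; s4: 22/3 = 22/3.
Smallest ratio is 22/3 in the row of s4, so s4 leaves.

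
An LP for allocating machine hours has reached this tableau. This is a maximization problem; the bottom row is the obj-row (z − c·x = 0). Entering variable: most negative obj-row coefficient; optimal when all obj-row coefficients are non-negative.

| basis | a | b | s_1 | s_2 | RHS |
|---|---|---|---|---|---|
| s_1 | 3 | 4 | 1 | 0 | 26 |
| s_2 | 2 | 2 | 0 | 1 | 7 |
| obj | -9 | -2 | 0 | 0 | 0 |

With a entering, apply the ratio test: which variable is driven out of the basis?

Column a entries and ratios — s_1: 26/3 = 26/3; s_2: 7/2 = 7/2.
Smallest ratio is 7/2 in the row of s_2, so s_2 leaves.

s_2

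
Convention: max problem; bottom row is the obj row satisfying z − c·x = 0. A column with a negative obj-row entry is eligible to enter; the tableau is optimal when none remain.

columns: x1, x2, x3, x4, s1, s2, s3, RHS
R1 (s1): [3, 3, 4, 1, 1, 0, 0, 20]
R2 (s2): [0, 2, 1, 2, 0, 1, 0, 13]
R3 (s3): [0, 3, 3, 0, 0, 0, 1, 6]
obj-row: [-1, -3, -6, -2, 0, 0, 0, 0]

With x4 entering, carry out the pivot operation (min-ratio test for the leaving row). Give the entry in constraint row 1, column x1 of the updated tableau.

3

Ratio test on column x4 — row 1: 20/1 = 20; row 2: 13/2 = 13/2; row 3: entry 0 ≤ 0. Minimum is 13/2 at row 2 (s2 leaves); pivot element 2.
Divide row 2 by 2; eliminate column x4 from the other rows.
Row 1 update in column x1: 3 − 1·0 = 3.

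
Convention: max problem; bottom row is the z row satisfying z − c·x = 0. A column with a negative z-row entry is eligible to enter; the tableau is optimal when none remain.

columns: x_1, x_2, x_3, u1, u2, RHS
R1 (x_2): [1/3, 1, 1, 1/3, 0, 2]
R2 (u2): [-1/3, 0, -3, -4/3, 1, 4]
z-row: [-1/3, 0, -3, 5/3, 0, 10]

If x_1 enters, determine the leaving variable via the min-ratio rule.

x_2

Column x_1 entries and ratios — x_2: 2/(1/3) = 6; u2: -1/3 ≤ 0, skip.
Smallest ratio is 6 in the row of x_2, so x_2 leaves.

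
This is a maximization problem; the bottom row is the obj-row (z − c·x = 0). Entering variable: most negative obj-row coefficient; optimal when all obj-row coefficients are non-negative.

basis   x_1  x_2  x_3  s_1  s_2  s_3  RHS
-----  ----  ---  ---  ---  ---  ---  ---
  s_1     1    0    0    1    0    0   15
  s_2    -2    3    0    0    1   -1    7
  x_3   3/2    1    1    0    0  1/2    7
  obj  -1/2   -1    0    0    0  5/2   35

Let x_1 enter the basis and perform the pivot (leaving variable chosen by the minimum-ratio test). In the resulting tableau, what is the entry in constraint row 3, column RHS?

Ratio test on column x_1 — row 1: 15/1 = 15; row 2: entry -2 ≤ 0; row 3: 7/(3/2) = 14/3. Minimum is 14/3 at row 3 (x_3 leaves); pivot element 3/2.
Divide row 3 by 3/2; eliminate column x_1 from the other rows.
In the new row 3, the RHS entry is the old entry divided by the pivot: 7/(3/2) = 14/3.

14/3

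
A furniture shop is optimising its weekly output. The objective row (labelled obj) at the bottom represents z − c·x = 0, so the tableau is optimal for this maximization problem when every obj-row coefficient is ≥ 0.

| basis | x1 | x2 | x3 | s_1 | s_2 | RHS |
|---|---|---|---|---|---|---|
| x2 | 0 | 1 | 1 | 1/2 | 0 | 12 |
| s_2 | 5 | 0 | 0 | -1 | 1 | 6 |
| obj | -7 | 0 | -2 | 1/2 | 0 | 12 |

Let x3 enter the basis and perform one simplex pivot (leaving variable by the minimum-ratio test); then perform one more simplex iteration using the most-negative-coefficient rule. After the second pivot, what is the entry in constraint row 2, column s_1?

-1/5

Ratio test on column x3 — row 1: 12/1 = 12; row 2: entry 0 ≤ 0. Minimum is 12 at row 1 (x2 leaves); pivot element 1.
Divide row 1 by 1; eliminate column x3 from the other rows.
Second iteration: most negative obj-row entry is -7 in column x1, so x1 enters.
Ratio test on column x1 — row 1: entry 0 ≤ 0; row 2: 6/5 = 6/5. Minimum is 6/5 at row 2 (s_2 leaves); pivot element 5.
Divide row 2 by 5; eliminate column x1 from the other rows.
After both pivots, the entry at constraint row 2, column s_1 is -1/5.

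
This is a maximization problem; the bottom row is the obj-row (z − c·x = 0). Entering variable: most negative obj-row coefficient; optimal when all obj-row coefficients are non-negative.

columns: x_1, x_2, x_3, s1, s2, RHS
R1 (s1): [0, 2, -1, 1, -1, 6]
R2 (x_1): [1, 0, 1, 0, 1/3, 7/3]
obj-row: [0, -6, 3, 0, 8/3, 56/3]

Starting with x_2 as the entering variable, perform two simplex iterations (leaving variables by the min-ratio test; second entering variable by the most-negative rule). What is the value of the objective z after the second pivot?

Ratio test on column x_2 — row 1: 6/2 = 3; row 2: entry 0 ≤ 0. Minimum is 3 at row 1 (s1 leaves); pivot element 2.
Pivot on row 1; the obj-row RHS becomes 56/3 − (-6)·3 = 110/3.
Next entering variable (most negative obj-row entry -1/3): s2.
Ratio test on column s2 — row 1: entry -1/2 ≤ 0; row 2: (7/3)/(1/3) = 7. Minimum is 7 at row 2 (x_1 leaves); pivot element 1/3.
After the second pivot the obj-row RHS is 110/3 − (-1/3)·7 = 39.

39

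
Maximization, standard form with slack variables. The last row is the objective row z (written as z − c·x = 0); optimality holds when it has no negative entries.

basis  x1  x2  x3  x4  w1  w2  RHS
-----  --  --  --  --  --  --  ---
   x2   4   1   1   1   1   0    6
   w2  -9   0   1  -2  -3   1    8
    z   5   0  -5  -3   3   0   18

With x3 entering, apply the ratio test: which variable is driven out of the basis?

x2

Column x3 entries and ratios — x2: 6/1 = 6; w2: 8/1 = 8.
Smallest ratio is 6 in the row of x2, so x2 leaves.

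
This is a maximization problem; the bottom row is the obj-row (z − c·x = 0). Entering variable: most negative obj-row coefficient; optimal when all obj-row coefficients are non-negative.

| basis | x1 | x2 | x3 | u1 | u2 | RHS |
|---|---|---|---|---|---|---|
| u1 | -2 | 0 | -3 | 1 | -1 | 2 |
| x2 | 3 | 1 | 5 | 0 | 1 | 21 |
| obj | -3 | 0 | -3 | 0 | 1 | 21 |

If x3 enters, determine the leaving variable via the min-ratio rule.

x2

Column x3 entries and ratios — u1: -3 ≤ 0, skip; x2: 21/5 = 21/5.
Smallest ratio is 21/5 in the row of x2, so x2 leaves.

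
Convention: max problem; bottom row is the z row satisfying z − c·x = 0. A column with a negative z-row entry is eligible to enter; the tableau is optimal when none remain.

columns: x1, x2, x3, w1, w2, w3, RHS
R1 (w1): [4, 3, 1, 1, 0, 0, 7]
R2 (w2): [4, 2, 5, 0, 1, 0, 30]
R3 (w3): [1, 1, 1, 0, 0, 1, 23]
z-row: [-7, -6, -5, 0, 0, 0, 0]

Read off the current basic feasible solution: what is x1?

x1 is not in the basis, so in the current basic feasible solution x1 = 0.

0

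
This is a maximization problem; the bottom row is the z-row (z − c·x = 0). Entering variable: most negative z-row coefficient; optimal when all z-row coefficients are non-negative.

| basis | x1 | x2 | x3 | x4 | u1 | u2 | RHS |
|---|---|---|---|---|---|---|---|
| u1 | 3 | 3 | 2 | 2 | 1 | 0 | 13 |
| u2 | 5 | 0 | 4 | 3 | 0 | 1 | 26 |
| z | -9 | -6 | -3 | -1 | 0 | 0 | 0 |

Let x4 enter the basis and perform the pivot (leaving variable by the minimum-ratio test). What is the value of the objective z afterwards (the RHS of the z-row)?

13/2

Ratio test on column x4 — row 1: 13/2 = 13/2; row 2: 26/3 = 26/3. Minimum is 13/2 at row 1 (u1 leaves); pivot element 2.
Pivot on row 1; the z-row RHS becomes 0 − (-1)·(13/2) = 13/2.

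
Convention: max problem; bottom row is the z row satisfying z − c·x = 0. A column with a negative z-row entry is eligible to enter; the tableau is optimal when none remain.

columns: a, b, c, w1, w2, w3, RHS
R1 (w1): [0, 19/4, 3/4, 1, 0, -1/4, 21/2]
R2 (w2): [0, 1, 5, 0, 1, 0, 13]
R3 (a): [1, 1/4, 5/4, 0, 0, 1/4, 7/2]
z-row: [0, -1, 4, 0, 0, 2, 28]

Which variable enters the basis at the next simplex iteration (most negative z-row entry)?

Negative z-row entries: b: -1.
The most negative is -1 in column b, so b enters.

b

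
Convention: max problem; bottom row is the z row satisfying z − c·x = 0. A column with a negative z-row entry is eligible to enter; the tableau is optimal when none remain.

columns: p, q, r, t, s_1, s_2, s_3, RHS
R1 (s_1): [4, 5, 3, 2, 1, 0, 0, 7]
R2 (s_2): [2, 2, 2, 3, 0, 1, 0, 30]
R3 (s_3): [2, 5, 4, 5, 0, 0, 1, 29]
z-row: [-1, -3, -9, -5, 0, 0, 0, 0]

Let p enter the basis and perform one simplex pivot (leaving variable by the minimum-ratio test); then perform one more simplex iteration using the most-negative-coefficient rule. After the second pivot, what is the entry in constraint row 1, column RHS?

7/3

Ratio test on column p — row 1: 7/4 = 7/4; row 2: 30/2 = 15; row 3: 29/2 = 29/2. Minimum is 7/4 at row 1 (s_1 leaves); pivot element 4.
Divide row 1 by 4; eliminate column p from the other rows.
Second iteration: most negative z-row entry is -33/4 in column r, so r enters.
Ratio test on column r — row 1: (7/4)/(3/4) = 7/3; row 2: (53/2)/(1/2) = 53; row 3: (51/2)/(5/2) = 51/5. Minimum is 7/3 at row 1 (p leaves); pivot element 3/4.
Divide row 1 by 3/4; eliminate column r from the other rows.
After both pivots, the entry at constraint row 1, column RHS is 7/3.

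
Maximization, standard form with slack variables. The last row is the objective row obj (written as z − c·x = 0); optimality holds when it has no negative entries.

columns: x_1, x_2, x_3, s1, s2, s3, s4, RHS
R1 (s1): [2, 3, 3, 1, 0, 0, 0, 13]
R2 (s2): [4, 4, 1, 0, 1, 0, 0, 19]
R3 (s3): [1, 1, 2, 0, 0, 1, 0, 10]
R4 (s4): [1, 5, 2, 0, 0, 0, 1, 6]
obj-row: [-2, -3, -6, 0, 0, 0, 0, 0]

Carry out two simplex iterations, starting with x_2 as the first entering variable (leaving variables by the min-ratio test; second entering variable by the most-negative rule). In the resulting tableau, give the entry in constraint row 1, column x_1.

1/2

Ratio test on column x_2 — row 1: 13/3 = 13/3; row 2: 19/4 = 19/4; row 3: 10/1 = 10; row 4: 6/5 = 6/5. Minimum is 6/5 at row 4 (s4 leaves); pivot element 5.
Divide row 4 by 5; eliminate column x_2 from the other rows.
Second iteration: most negative obj-row entry is -24/5 in column x_3, so x_3 enters.
Ratio test on column x_3 — row 1: (47/5)/(9/5) = 47/9; row 2: entry -3/5 ≤ 0; row 3: (44/5)/(8/5) = 11/2; row 4: (6/5)/(2/5) = 3. Minimum is 3 at row 4 (x_2 leaves); pivot element 2/5.
Divide row 4 by 2/5; eliminate column x_3 from the other rows.
After both pivots, the entry at constraint row 1, column x_1 is 1/2.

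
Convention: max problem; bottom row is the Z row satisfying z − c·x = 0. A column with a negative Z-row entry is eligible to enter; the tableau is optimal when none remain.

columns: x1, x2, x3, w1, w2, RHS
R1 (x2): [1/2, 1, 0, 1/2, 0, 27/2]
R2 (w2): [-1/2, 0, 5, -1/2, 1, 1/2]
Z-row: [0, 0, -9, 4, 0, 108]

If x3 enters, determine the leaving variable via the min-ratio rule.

w2

Column x3 entries and ratios — x2: 0 ≤ 0, skip; w2: (1/2)/5 = 1/10.
Smallest ratio is 1/10 in the row of w2, so w2 leaves.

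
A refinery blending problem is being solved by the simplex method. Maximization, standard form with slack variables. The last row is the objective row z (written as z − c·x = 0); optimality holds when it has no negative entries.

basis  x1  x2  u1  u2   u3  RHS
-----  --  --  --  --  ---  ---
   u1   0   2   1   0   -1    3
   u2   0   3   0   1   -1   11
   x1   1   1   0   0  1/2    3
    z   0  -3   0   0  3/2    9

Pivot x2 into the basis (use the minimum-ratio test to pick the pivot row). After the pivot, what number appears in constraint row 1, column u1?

Ratio test on column x2 — row 1: 3/2 = 3/2; row 2: 11/3 = 11/3; row 3: 3/1 = 3. Minimum is 3/2 at row 1 (u1 leaves); pivot element 2.
Divide row 1 by 2; eliminate column x2 from the other rows.
In the new row 1, the u1 entry is the old entry divided by the pivot: 1/2 = 1/2.

1/2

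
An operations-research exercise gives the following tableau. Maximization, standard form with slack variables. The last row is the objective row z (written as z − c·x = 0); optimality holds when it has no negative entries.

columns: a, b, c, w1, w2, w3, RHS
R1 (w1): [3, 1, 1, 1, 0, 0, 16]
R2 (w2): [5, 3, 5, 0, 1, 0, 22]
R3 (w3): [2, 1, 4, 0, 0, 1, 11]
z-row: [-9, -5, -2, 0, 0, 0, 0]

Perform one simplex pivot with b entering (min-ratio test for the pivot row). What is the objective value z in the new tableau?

110/3

Ratio test on column b — row 1: 16/1 = 16; row 2: 22/3 = 22/3; row 3: 11/1 = 11. Minimum is 22/3 at row 2 (w2 leaves); pivot element 3.
Pivot on row 2; the z-row RHS becomes 0 − (-5)·(22/3) = 110/3.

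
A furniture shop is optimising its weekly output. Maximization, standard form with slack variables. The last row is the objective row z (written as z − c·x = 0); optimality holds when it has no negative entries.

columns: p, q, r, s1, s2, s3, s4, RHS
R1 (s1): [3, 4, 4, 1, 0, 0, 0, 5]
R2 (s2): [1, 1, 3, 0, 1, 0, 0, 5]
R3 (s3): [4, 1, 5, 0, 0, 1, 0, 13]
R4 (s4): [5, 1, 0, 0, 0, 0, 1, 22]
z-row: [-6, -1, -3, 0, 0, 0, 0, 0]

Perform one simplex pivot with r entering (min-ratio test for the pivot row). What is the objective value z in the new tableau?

Ratio test on column r — row 1: 5/4 = 5/4; row 2: 5/3 = 5/3; row 3: 13/5 = 13/5; row 4: entry 0 ≤ 0. Minimum is 5/4 at row 1 (s1 leaves); pivot element 4.
Pivot on row 1; the z-row RHS becomes 0 − (-3)·(5/4) = 15/4.

15/4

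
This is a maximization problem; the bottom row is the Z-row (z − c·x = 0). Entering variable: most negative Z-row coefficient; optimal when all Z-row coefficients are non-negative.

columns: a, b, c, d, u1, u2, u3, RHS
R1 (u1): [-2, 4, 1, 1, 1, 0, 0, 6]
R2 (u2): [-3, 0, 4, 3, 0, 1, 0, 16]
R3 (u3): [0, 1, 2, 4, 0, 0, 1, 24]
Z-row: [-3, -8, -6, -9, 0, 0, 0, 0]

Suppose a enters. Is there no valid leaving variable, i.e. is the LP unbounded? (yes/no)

Every constraint-row entry in column a is ≤ 0, so increasing a is unbounded.

yes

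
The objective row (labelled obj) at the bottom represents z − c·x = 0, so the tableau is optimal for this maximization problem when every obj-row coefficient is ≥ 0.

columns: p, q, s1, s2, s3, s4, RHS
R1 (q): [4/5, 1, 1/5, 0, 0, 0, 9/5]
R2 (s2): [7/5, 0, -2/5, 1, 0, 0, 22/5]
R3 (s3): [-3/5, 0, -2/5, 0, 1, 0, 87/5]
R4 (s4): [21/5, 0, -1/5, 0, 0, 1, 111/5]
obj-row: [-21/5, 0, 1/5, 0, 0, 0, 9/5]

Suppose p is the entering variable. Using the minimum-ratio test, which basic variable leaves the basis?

Column p entries and ratios — q: (9/5)/(4/5) = 9/4; s2: (22/5)/(7/5) = 22/7; s3: -3/5 ≤ 0, skip; s4: (111/5)/(21/5) = 37/7.
Smallest ratio is 9/4 in the row of q, so q leaves.

q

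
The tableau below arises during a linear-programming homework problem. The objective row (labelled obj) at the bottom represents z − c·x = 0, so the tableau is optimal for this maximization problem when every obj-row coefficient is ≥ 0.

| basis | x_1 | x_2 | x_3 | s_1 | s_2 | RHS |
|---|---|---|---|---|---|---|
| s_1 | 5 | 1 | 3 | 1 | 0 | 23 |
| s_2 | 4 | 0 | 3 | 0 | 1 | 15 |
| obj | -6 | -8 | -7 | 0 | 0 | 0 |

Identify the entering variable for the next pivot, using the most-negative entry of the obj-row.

x_2

Negative obj-row entries: x_1: -6, x_2: -8, x_3: -7.
The most negative is -8 in column x_2, so x_2 enters.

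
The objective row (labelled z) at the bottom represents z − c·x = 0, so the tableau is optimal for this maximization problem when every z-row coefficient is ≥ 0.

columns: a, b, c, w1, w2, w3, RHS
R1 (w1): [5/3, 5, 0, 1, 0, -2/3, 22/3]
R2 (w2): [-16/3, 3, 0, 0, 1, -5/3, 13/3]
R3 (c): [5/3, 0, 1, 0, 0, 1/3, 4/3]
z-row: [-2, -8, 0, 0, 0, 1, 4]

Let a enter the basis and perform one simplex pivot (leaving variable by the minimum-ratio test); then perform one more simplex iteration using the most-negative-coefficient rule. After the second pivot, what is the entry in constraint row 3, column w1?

Ratio test on column a — row 1: (22/3)/(5/3) = 22/5; row 2: entry -16/3 ≤ 0; row 3: (4/3)/(5/3) = 4/5. Minimum is 4/5 at row 3 (c leaves); pivot element 5/3.
Divide row 3 by 5/3; eliminate column a from the other rows.
Second iteration: most negative z-row entry is -8 in column b, so b enters.
Ratio test on column b — row 1: 6/5 = 6/5; row 2: (43/5)/3 = 43/15; row 3: entry 0 ≤ 0. Minimum is 6/5 at row 1 (w1 leaves); pivot element 5.
Divide row 1 by 5; eliminate column b from the other rows.
After both pivots, the entry at constraint row 3, column w1 is 0.

0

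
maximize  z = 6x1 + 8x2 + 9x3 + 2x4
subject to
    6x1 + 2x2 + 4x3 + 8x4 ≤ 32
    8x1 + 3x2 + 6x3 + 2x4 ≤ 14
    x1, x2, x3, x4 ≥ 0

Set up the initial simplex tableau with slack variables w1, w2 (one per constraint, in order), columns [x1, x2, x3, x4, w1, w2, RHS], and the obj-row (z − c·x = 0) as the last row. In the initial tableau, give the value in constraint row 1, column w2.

Slack w2 belongs to constraint 2; its column is the unit vector e_2, so the entry in row 1 is 0.

0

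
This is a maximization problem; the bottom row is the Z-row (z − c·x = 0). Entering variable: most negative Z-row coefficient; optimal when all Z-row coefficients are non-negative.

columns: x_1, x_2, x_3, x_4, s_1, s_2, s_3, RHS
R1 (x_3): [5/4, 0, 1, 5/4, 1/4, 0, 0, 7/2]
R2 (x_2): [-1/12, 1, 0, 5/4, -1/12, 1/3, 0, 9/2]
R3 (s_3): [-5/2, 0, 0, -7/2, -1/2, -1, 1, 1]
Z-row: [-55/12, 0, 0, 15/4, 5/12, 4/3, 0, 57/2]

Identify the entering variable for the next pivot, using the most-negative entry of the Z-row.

x_1

Negative Z-row entries: x_1: -55/12.
The most negative is -55/12 in column x_1, so x_1 enters.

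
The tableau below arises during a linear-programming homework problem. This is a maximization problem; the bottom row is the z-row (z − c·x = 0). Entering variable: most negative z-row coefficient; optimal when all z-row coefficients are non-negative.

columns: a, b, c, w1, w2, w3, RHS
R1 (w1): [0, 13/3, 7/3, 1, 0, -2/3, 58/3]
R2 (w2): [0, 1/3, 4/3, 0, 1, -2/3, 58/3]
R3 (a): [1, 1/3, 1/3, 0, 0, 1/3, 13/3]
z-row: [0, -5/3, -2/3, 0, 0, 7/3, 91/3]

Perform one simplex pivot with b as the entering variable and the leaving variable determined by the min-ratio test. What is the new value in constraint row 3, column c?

Ratio test on column b — row 1: (58/3)/(13/3) = 58/13; row 2: (58/3)/(1/3) = 58; row 3: (13/3)/(1/3) = 13. Minimum is 58/13 at row 1 (w1 leaves); pivot element 13/3.
Divide row 1 by 13/3; eliminate column b from the other rows.
Row 3 update in column c: 1/3 − (1/3)·(7/13) = 2/13.

2/13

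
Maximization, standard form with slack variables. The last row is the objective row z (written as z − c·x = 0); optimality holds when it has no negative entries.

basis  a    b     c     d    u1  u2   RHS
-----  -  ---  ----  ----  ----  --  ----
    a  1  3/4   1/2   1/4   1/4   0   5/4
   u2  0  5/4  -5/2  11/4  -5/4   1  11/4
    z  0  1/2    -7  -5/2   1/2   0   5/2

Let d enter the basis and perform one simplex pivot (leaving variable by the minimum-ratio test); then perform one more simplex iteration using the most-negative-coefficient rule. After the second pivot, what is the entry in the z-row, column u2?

Ratio test on column d — row 1: (5/4)/(1/4) = 5; row 2: (11/4)/(11/4) = 1. Minimum is 1 at row 2 (u2 leaves); pivot element 11/4.
Divide row 2 by 11/4; eliminate column d from the other rows.
Second iteration: most negative z-row entry is -102/11 in column c, so c enters.
Ratio test on column c — row 1: 1/(8/11) = 11/8; row 2: entry -10/11 ≤ 0. Minimum is 11/8 at row 1 (a leaves); pivot element 8/11.
Divide row 1 by 8/11; eliminate column c from the other rows.
After both pivots, the entry at the z-row, column u2 is -1/4.

-1/4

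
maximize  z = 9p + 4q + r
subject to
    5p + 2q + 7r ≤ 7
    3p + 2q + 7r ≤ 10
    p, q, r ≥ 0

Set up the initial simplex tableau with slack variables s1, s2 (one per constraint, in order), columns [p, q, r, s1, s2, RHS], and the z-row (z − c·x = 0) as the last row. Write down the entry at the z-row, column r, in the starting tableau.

The z-row carries the negated objective coefficients: the r entry is -1.

-1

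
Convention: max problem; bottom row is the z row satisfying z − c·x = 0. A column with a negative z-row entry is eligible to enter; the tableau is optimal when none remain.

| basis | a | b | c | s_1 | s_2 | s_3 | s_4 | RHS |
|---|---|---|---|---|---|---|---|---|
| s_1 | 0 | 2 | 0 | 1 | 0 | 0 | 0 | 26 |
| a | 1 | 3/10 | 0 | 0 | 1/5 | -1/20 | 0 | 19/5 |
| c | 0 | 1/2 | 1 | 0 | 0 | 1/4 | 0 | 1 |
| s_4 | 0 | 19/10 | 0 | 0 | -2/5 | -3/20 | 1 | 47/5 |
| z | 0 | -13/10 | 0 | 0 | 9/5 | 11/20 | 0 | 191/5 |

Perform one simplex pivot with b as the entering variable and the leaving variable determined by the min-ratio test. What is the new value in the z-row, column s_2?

9/5

Ratio test on column b — row 1: 26/2 = 13; row 2: (19/5)/(3/10) = 38/3; row 3: 1/(1/2) = 2; row 4: (47/5)/(19/10) = 94/19. Minimum is 2 at row 3 (c leaves); pivot element 1/2.
Divide row 3 by 1/2; eliminate column b from the other rows.
z-row update in column s_2: 9/5 − (-13/10)·0 = 9/5.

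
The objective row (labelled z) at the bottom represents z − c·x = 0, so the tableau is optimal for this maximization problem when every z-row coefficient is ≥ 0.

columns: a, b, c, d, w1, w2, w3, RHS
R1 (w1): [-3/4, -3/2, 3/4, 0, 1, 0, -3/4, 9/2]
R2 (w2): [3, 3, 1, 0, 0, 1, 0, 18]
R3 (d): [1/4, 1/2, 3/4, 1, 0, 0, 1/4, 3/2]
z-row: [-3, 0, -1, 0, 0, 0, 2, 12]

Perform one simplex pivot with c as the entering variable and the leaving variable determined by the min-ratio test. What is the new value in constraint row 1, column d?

-1

Ratio test on column c — row 1: (9/2)/(3/4) = 6; row 2: 18/1 = 18; row 3: (3/2)/(3/4) = 2. Minimum is 2 at row 3 (d leaves); pivot element 3/4.
Divide row 3 by 3/4; eliminate column c from the other rows.
Row 1 update in column d: 0 − (3/4)·(4/3) = -1.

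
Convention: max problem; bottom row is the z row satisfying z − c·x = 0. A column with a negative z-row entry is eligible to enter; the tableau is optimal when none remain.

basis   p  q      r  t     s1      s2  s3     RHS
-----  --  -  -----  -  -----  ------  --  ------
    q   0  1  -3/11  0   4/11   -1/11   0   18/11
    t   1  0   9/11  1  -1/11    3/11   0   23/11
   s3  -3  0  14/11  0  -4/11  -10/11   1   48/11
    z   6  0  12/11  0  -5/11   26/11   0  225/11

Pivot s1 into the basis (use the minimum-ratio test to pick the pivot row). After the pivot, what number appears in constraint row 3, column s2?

-1

Ratio test on column s1 — row 1: (18/11)/(4/11) = 9/2; row 2: entry -1/11 ≤ 0; row 3: entry -4/11 ≤ 0. Minimum is 9/2 at row 1 (q leaves); pivot element 4/11.
Divide row 1 by 4/11; eliminate column s1 from the other rows.
Row 3 update in column s2: -10/11 − (-4/11)·(-1/4) = -1.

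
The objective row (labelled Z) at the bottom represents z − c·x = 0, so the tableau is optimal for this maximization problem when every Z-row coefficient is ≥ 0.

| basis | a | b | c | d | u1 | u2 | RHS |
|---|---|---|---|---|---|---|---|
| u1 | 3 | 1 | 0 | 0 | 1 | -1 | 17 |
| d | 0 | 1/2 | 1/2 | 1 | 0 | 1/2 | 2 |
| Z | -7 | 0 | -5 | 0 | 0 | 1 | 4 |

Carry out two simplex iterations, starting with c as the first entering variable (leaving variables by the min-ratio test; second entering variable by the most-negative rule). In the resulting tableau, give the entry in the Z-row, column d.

10

Ratio test on column c — row 1: entry 0 ≤ 0; row 2: 2/(1/2) = 4. Minimum is 4 at row 2 (d leaves); pivot element 1/2.
Divide row 2 by 1/2; eliminate column c from the other rows.
Second iteration: most negative Z-row entry is -7 in column a, so a enters.
Ratio test on column a — row 1: 17/3 = 17/3; row 2: entry 0 ≤ 0. Minimum is 17/3 at row 1 (u1 leaves); pivot element 3.
Divide row 1 by 3; eliminate column a from the other rows.
After both pivots, the entry at the Z-row, column d is 10.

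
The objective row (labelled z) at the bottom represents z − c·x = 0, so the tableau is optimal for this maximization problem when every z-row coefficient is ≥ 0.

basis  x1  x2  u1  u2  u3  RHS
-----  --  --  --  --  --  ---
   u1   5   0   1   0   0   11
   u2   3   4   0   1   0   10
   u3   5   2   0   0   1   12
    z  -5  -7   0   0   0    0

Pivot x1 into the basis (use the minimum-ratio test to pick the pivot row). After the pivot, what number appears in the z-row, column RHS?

Ratio test on column x1 — row 1: 11/5 = 11/5; row 2: 10/3 = 10/3; row 3: 12/5 = 12/5. Minimum is 11/5 at row 1 (u1 leaves); pivot element 5.
Divide row 1 by 5; eliminate column x1 from the other rows.
z-row update in column RHS: 0 − (-5)·(11/5) = 11.

11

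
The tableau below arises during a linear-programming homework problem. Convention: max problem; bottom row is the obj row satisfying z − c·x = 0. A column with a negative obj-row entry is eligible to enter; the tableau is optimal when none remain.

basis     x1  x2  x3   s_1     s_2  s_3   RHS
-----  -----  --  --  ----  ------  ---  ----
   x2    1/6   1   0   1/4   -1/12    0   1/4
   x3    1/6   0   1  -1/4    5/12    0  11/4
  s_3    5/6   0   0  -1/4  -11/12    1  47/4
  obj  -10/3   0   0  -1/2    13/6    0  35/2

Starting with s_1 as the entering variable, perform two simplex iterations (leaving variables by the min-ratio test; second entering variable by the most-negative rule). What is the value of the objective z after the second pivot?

45/2

Ratio test on column s_1 — row 1: (1/4)/(1/4) = 1; row 2: entry -1/4 ≤ 0; row 3: entry -1/4 ≤ 0. Minimum is 1 at row 1 (x2 leaves); pivot element 1/4.
Pivot on row 1; the obj-row RHS becomes 35/2 − (-1/2)·1 = 18.
Next entering variable (most negative obj-row entry -3): x1.
Ratio test on column x1 — row 1: 1/(2/3) = 3/2; row 2: 3/(1/3) = 9; row 3: 12/1 = 12. Minimum is 3/2 at row 1 (s_1 leaves); pivot element 2/3.
After the second pivot the obj-row RHS is 18 − (-3)·(3/2) = 45/2.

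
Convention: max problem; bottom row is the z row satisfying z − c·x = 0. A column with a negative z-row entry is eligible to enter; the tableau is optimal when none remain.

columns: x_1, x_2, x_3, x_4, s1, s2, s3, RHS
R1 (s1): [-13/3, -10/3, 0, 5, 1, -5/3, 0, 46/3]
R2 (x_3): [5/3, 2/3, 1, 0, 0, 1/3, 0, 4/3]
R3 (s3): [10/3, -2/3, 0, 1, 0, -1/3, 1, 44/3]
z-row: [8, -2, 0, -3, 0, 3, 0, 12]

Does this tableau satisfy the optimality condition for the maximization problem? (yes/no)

no

The z-row has a negative entry -3 in column x_4, so it is not optimal.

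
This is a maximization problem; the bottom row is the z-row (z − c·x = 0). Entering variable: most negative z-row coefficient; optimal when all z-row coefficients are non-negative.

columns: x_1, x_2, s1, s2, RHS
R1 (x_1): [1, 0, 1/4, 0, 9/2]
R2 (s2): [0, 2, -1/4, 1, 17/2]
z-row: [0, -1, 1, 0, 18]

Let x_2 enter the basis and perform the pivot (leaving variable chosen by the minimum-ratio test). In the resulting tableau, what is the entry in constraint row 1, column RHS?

9/2

Ratio test on column x_2 — row 1: entry 0 ≤ 0; row 2: (17/2)/2 = 17/4. Minimum is 17/4 at row 2 (s2 leaves); pivot element 2.
Divide row 2 by 2; eliminate column x_2 from the other rows.
Row 1 update in column RHS: 9/2 − 0·(17/4) = 9/2.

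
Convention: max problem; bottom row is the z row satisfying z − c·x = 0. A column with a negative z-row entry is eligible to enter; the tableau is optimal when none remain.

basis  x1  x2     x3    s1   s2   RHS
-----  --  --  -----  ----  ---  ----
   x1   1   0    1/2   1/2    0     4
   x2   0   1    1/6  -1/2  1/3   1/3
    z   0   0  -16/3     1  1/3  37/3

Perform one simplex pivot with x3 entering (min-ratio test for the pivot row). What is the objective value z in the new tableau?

Ratio test on column x3 — row 1: 4/(1/2) = 8; row 2: (1/3)/(1/6) = 2. Minimum is 2 at row 2 (x2 leaves); pivot element 1/6.
Pivot on row 2; the z-row RHS becomes 37/3 − (-16/3)·2 = 23.

23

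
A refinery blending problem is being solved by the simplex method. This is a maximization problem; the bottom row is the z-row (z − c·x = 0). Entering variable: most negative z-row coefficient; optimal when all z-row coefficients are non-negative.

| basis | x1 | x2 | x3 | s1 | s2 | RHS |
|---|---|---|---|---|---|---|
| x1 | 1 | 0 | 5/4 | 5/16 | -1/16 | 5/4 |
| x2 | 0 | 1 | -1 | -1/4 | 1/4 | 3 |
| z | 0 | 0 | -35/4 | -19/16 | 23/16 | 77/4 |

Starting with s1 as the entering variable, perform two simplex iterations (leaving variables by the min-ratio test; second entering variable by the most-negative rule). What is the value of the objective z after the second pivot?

28

Ratio test on column s1 — row 1: (5/4)/(5/16) = 4; row 2: entry -1/4 ≤ 0. Minimum is 4 at row 1 (x1 leaves); pivot element 5/16.
Pivot on row 1; the z-row RHS becomes 77/4 − (-19/16)·4 = 24.
Next entering variable (most negative z-row entry -4): x3.
Ratio test on column x3 — row 1: 4/4 = 1; row 2: entry 0 ≤ 0. Minimum is 1 at row 1 (s1 leaves); pivot element 4.
After the second pivot the z-row RHS is 24 − (-4)·1 = 28.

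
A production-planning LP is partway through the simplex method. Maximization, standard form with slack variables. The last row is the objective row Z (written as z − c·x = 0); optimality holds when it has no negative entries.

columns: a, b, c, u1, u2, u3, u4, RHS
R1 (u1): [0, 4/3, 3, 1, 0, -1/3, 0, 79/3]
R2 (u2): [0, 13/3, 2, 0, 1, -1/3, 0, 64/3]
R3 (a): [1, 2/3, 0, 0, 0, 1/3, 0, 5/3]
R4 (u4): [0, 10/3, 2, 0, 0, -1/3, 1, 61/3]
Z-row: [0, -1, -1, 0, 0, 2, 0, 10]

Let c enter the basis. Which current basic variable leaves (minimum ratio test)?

u1

Column c entries and ratios — u1: (79/3)/3 = 79/9; u2: (64/3)/2 = 32/3; a: 0 ≤ 0, skip; u4: (61/3)/2 = 61/6.
Smallest ratio is 79/9 in the row of u1, so u1 leaves.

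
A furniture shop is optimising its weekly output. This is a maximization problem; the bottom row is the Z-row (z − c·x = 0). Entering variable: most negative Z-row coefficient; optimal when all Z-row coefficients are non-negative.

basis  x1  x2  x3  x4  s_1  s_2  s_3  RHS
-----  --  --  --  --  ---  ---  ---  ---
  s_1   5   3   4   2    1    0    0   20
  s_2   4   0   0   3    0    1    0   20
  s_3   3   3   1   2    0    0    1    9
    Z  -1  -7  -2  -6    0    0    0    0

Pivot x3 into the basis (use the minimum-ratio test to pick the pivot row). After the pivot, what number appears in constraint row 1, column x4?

1/2

Ratio test on column x3 — row 1: 20/4 = 5; row 2: entry 0 ≤ 0; row 3: 9/1 = 9. Minimum is 5 at row 1 (s_1 leaves); pivot element 4.
Divide row 1 by 4; eliminate column x3 from the other rows.
In the new row 1, the x4 entry is the old entry divided by the pivot: 2/4 = 1/2.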